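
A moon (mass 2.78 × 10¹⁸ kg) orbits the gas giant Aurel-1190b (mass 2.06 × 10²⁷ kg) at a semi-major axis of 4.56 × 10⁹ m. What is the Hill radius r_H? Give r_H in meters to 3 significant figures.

3.49 × 10⁶ m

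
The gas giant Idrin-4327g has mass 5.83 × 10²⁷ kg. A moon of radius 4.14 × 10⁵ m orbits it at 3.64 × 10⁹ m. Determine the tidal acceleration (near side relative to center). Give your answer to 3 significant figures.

6.68 × 10⁻⁶ m/s²

Differencing GM/(d−r)² and GM/d² to first order in r/d gives 2GMr/d³.
a_tidal = 2GMr/d³
        = 2 × (6.674 × 10⁻¹¹) × (5.83 × 10²⁷) × (4.14 × 10⁵) / (3.64 × 10⁹)³
        = 6.68 × 10⁻⁶ m/s²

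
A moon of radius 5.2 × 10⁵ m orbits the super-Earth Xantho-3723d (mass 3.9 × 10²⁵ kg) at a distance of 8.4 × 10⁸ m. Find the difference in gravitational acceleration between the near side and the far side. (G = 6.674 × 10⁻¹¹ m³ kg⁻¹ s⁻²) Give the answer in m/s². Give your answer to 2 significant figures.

9.1 × 10⁻⁶ m/s²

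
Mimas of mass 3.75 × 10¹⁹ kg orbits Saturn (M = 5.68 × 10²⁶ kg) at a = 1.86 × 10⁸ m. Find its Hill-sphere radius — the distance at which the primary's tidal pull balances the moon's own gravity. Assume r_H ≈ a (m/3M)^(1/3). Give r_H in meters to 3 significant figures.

5.21 × 10⁵ m

r_H ≈ a (m/3M)^(1/3)
    = (1.86 × 10⁸) × (3.75 × 10¹⁹ / (3 × 5.68 × 10²⁶))^(1/3)
    = 5.21 × 10⁵ m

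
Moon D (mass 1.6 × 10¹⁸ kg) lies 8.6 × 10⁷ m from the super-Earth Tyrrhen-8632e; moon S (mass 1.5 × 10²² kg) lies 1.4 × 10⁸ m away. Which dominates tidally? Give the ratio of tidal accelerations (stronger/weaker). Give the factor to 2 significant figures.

Moon S, by a factor of ≈ 2200

The tide-raising term goes as M/d³ (the gradient of a 1/d² field).
Moon D: (1.6 × 10¹⁸) / (8.6 × 10⁷)³ = 2.516 × 10⁻⁶
Moon S: (1.5 × 10²²) / (1.4 × 10⁸)³ = 5.466 × 10⁻³
Ratio (larger/smaller) = 2200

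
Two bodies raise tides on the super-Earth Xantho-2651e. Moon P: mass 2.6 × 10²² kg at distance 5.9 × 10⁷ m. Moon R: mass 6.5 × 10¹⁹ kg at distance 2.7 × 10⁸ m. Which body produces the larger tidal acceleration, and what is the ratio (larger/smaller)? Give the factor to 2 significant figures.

Tidal stretch scales as M/d³; compute that for each body.
Moon P: (2.6 × 10²²) / (5.9 × 10⁷)³ = 1.266 × 10⁻¹
Moon R: (6.5 × 10¹⁹) / (2.7 × 10⁸)³ = 3.302 × 10⁻⁶
Ratio (larger/smaller) = 38000

Moon P, by a factor of ≈ 38000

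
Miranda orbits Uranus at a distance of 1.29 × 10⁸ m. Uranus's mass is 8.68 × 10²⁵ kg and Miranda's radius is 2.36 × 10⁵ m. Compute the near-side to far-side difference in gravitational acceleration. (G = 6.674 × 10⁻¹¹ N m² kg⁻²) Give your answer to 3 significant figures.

2.55 × 10⁻³ m/s²

Near-to-far spans 2r, so the tidal difference is twice the near-to-center value: 4GMr/d³.
Δa = 4GMr/d³
   = 4 × (6.674 × 10⁻¹¹) × (8.68 × 10²⁵) × (2.36 × 10⁵) / (1.29 × 10⁸)³
   = 2.55 × 10⁻³ m/s²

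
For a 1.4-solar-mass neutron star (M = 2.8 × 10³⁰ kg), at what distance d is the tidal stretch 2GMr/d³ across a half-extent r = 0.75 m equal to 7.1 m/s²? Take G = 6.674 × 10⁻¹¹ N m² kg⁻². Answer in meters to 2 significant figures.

2GMr/d³ = a_tidal  ⇒  d = (2GMr / a_tidal)^(1/3)
d = (2 × 6.674×10⁻¹¹ × (2.8 × 10³⁰) × (0.75) / (7.1))^(1/3)
  = 3.4 × 10⁶ m

3.4 × 10⁶ m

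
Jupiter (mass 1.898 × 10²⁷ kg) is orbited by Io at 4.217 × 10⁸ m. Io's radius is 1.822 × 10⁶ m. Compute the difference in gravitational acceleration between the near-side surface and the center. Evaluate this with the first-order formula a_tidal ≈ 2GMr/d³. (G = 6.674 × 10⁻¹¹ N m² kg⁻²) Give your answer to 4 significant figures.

6.155 × 10⁻³ m/s²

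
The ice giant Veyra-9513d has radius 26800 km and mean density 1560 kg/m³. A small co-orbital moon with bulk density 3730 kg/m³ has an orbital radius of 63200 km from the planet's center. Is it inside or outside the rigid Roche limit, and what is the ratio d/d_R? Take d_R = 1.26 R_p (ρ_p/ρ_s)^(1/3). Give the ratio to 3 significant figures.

d_R = 1.26 × (26800 km) × (1560/3730)^(1/3) = 25250 km
d/d_R = (63200) / (25250) = 2.50
Since d/d_R > 1, the body is outside the Roche limit.

outside; d/d_R ≈ 2.50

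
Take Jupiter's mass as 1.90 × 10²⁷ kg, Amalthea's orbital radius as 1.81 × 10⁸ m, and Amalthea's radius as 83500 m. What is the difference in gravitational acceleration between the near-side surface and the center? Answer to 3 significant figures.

a_tidal = 2GMr/d³
        = 2 × (6.674 × 10⁻¹¹) × (1.90 × 10²⁷) × (83500) / (1.81 × 10⁸)³
        = 3.57 × 10⁻³ m/s²

3.57 × 10⁻³ m/s²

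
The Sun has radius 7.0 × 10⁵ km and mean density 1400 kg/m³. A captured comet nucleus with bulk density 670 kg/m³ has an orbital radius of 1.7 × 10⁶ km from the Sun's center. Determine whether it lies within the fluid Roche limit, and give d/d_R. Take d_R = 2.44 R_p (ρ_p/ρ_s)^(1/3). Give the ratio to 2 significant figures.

d_R = 2.44 × (7.0 × 10⁵ km) × (1400/670)^(1/3) = 2.184 × 10⁶ km
d/d_R = (1.7 × 10⁶) / (2.184 × 10⁶) = 0.78
Since d/d_R < 1, the body is inside the Roche limit.

inside; d/d_R ≈ 0.78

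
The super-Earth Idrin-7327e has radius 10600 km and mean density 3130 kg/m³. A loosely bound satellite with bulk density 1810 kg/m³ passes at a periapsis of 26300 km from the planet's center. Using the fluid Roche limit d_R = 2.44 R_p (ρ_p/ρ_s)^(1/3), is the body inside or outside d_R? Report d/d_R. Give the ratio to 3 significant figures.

inside; d/d_R ≈ 0.847

d_R = 2.44 × (10600 km) × (3130/1810)^(1/3) = 31040 km
d/d_R = (26300) / (31040) = 0.847
Since d/d_R < 1, the body is inside the Roche limit.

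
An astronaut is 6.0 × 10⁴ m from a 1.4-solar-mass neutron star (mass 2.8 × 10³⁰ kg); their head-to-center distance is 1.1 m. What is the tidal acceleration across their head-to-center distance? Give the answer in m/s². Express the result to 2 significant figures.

1.9 × 10⁶ m/s²

Differencing GM/(d−r)² and GM/d² to first order in r/d gives 2GMr/d³.
a_tidal = 2GMr/d³
        = 2 × (6.674 × 10⁻¹¹) × (2.8 × 10³⁰) × (1.1) / (6.0 × 10⁴)³
        = 1.9 × 10⁶ m/s²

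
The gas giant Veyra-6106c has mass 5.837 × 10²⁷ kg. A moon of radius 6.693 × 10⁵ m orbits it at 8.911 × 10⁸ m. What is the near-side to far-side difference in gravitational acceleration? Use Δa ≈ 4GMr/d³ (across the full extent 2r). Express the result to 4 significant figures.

Δg = 4GMr/d³
   = 4 × (6.674 × 10⁻¹¹) × (5.837 × 10²⁷) × (6.693 × 10⁵) / (8.911 × 10⁸)³
   = 1.474 × 10⁻³ m/s²

1.474 × 10⁻³ m/s²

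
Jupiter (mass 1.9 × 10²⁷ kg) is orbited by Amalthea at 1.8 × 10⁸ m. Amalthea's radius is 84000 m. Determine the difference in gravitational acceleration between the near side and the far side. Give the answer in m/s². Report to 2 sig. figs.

The field gradient is 2GM/d³; across the full diameter 2r the difference is 4GMr/d³.
Δg = 4GMr/d³
   = 4 × (6.674 × 10⁻¹¹) × (1.9 × 10²⁷) × (84000) / (1.8 × 10⁸)³
   = 7.3 × 10⁻³ m/s²

7.3 × 10⁻³ m/s²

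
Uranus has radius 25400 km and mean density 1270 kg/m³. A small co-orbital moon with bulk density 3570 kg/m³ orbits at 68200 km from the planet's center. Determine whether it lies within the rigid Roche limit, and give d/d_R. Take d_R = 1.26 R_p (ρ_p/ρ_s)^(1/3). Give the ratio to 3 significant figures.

outside; d/d_R ≈ 3.01

d_R = 1.26 × (25400 km) × (1270/3570)^(1/3) = 22680 km
d/d_R = (68200) / (22680) = 3.01
Since d/d_R > 1, the body is outside the Roche limit.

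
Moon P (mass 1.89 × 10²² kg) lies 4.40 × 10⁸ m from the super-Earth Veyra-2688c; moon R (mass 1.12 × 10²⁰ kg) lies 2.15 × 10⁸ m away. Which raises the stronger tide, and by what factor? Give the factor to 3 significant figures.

The tide-raising term goes as M/d³ (the gradient of a 1/d² field).
Moon P: (1.89 × 10²²) / (4.40 × 10⁸)³ = 2.219 × 10⁻⁴
Moon R: (1.12 × 10²⁰) / (2.15 × 10⁸)³ = 1.127 × 10⁻⁵
Ratio (larger/smaller) = 19.7

Moon P, by a factor of ≈ 19.7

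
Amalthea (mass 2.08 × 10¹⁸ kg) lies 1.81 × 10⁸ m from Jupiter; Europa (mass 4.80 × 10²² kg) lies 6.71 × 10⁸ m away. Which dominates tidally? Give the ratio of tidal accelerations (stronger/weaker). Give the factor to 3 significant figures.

Tidal stretch scales as M/d³; compute that for each body.
Amalthea: (2.08 × 10¹⁸) / (1.81 × 10⁸)³ = 3.508 × 10⁻⁷
Europa: (4.80 × 10²²) / (6.71 × 10⁸)³ = 1.589 × 10⁻⁴
Ratio (larger/smaller) = 453

Europa, by a factor of ≈ 453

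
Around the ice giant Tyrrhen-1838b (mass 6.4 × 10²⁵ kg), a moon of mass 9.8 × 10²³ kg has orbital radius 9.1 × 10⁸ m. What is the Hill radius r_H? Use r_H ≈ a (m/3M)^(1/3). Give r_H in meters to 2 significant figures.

1.6 × 10⁸ m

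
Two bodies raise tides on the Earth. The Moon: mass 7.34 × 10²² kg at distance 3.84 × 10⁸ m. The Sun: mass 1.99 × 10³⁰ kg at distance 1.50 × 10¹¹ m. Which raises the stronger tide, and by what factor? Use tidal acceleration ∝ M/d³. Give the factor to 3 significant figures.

Tidal stretch scales as M/d³; compute that for each body.
The Moon: (7.34 × 10²²) / (3.84 × 10⁸)³ = 1.296 × 10⁻³
The Sun: (1.99 × 10³⁰) / (1.50 × 10¹¹)³ = 5.896 × 10⁻⁴
Ratio (larger/smaller) = 2.20

The Moon, by a factor of ≈ 2.20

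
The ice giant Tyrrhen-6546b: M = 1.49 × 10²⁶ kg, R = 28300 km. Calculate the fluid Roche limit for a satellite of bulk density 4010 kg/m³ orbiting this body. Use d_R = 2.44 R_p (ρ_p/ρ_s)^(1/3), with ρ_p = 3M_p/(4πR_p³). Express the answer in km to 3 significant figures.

ρ_p = 3M_p/(4πR_p³) = 3 × (1.49 × 10²⁶) / (4π × (2.83 × 10⁷ m)³) = 1570 kg/m³
d_R = 2.44 × 28300 km × (1570/4010)^(1/3)
    = 50500 km

50500 km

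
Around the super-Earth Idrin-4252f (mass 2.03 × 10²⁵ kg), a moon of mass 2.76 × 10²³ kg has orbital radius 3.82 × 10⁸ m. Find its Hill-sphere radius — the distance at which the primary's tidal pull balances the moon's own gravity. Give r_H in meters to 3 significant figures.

6.32 × 10⁷ m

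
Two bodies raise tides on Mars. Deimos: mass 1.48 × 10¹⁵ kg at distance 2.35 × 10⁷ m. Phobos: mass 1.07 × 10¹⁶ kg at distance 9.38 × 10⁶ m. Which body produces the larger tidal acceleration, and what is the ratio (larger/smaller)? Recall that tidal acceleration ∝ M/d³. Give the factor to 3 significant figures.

Compare M/d³ for the two perturbers:
Deimos: (1.48 × 10¹⁵) / (2.35 × 10⁷)³ = 1.140 × 10⁻⁷
Phobos: (1.07 × 10¹⁶) / (9.38 × 10⁶)³ = 1.297 × 10⁻⁵
Ratio (larger/smaller) = 114

Phobos, by a factor of ≈ 114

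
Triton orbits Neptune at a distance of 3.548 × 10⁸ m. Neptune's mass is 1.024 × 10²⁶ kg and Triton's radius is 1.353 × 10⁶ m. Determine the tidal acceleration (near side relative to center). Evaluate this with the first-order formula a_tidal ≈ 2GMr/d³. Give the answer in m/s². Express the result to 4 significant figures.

a_tidal = 2GMr/d³
        = 2 × (6.674 × 10⁻¹¹) × (1.024 × 10²⁶) × (1.353 × 10⁶) / (3.548 × 10⁸)³
        = 4.141 × 10⁻⁴ m/s²

4.141 × 10⁻⁴ m/s²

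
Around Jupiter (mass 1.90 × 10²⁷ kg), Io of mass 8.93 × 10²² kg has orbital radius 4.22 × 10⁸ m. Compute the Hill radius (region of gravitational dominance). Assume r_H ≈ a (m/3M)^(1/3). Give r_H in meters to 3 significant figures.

1.06 × 10⁷ m

r_H ≈ a (m/3M)^(1/3)
    = (4.22 × 10⁸) × (8.93 × 10²² / (3 × 1.90 × 10²⁷))^(1/3)
    = 1.06 × 10⁷ m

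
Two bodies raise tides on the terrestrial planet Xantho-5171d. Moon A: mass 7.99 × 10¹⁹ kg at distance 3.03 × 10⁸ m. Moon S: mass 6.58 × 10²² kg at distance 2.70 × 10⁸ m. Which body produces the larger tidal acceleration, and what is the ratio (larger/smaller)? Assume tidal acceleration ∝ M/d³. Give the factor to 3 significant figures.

Moon S, by a factor of ≈ 1160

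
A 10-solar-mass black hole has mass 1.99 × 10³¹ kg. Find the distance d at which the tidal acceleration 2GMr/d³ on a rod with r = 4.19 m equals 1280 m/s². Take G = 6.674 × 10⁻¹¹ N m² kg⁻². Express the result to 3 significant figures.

2GMr/d³ = a_tidal  ⇒  d = (2GMr / a_tidal)^(1/3)
d = (2 × 6.674×10⁻¹¹ × (1.99 × 10³¹) × (4.19) / (1280))^(1/3)
  = 2.06 × 10⁶ m

2.06 × 10⁶ m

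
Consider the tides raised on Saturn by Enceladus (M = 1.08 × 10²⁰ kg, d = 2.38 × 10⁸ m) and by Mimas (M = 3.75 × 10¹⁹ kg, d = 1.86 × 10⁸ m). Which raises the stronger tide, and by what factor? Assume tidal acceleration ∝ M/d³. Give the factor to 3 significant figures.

Enceladus, by a factor of ≈ 1.37

Tidal acceleration ∝ M/d³, so compare M/d³ for each.
Enceladus: (1.08 × 10²⁰) / (2.38 × 10⁸)³ = 8.011 × 10⁻⁶
Mimas: (3.75 × 10¹⁹) / (1.86 × 10⁸)³ = 5.828 × 10⁻⁶
Ratio (larger/smaller) = 1.37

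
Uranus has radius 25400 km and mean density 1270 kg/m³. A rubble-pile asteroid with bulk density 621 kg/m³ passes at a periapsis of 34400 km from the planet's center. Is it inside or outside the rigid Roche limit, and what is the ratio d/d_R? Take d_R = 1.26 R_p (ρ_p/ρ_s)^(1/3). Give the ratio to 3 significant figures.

d_R = 1.26 × (25400 km) × (1270/621)^(1/3) = 40620 km
d/d_R = (34400) / (40620) = 0.847
Since d/d_R < 1, the body is inside the Roche limit.

inside; d/d_R ≈ 0.847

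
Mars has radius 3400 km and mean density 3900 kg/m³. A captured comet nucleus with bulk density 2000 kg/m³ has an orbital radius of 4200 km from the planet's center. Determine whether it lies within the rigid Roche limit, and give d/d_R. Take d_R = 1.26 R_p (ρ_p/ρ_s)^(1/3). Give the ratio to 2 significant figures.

inside; d/d_R ≈ 0.78

d_R = 1.26 × (3400 km) × (3900/2000)^(1/3) = 5352 km
d/d_R = (4200) / (5352) = 0.78
Since d/d_R < 1, the body is inside the Roche limit.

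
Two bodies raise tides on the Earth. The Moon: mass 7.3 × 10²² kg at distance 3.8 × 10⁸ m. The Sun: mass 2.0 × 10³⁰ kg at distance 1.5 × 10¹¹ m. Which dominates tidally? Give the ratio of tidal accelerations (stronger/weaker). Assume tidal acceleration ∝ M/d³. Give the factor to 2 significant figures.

The Moon, by a factor of ≈ 2.2

Compare M/d³ for the two perturbers:
The Moon: (7.3 × 10²²) / (3.8 × 10⁸)³ = 1.330 × 10⁻³
The Sun: (2.0 × 10³⁰) / (1.5 × 10¹¹)³ = 5.926 × 10⁻⁴
Ratio (larger/smaller) = 2.2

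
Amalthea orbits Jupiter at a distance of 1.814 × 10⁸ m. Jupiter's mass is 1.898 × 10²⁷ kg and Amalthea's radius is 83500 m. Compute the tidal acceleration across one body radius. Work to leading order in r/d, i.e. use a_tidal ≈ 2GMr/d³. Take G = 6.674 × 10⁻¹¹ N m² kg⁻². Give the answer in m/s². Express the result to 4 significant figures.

3.544 × 10⁻³ m/s²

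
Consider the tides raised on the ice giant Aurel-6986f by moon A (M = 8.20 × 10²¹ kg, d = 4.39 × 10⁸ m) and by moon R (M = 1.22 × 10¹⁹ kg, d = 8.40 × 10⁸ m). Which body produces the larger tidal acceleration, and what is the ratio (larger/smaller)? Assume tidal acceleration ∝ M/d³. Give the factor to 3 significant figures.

Moon A, by a factor of ≈ 4710

Compare M/d³ for the two perturbers:
Moon A: (8.20 × 10²¹) / (4.39 × 10⁸)³ = 9.692 × 10⁻⁵
Moon R: (1.22 × 10¹⁹) / (8.40 × 10⁸)³ = 2.058 × 10⁻⁸
Ratio (larger/smaller) = 4710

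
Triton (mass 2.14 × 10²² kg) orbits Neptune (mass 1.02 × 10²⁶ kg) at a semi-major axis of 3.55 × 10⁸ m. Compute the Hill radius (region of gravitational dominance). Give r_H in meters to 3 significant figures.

1.46 × 10⁷ m

r_H ≈ a (m/3M)^(1/3)
    = (3.55 × 10⁸) × (2.14 × 10²² / (3 × 1.02 × 10²⁶))^(1/3)
    = 1.46 × 10⁷ m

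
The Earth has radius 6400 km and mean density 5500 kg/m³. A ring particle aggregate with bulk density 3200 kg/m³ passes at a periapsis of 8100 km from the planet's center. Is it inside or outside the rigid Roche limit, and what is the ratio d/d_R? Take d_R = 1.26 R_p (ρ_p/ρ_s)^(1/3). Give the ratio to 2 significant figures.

inside; d/d_R ≈ 0.84

d_R = 1.26 × (6400 km) × (5500/3200)^(1/3) = 9660 km
d/d_R = (8100) / (9660) = 0.84
Since d/d_R < 1, the body is inside the Roche limit.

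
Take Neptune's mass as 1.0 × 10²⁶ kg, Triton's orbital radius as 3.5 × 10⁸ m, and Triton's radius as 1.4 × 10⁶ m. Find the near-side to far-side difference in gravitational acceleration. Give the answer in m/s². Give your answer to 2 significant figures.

a_tidal = 4GMr/d³
        = 4 × (6.674 × 10⁻¹¹) × (1.0 × 10²⁶) × (1.4 × 10⁶) / (3.5 × 10⁸)³
        = 8.7 × 10⁻⁴ m/s²

8.7 × 10⁻⁴ m/s²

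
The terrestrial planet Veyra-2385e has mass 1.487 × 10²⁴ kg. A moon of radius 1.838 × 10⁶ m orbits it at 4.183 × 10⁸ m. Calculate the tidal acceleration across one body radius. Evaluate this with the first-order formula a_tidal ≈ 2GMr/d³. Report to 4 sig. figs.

4.984 × 10⁻⁶ m/s²

Differencing GM/(d−r)² and GM/d² to first order in r/d gives 2GMr/d³.
Δa = 2GMr/d³
   = 2 × (6.674 × 10⁻¹¹) × (1.487 × 10²⁴) × (1.838 × 10⁶) / (4.183 × 10⁸)³
   = 4.984 × 10⁻⁶ m/s²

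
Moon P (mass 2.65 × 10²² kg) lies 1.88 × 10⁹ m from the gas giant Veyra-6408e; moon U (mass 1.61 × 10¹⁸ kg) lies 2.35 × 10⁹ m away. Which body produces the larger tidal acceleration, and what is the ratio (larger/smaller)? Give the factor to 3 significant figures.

Moon P, by a factor of ≈ 32100

Tidal acceleration ∝ M/d³, so compare M/d³ for each.
Moon P: (2.65 × 10²²) / (1.88 × 10⁹)³ = 3.988 × 10⁻⁶
Moon U: (1.61 × 10¹⁸) / (2.35 × 10⁹)³ = 1.241 × 10⁻¹⁰
Ratio (larger/smaller) = 32100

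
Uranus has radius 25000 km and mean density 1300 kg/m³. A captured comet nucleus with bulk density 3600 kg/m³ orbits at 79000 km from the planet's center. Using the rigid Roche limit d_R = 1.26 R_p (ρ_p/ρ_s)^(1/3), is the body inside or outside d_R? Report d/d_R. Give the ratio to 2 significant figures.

d_R = 1.26 × (25000 km) × (1300/3600)^(1/3) = 22430 km
d/d_R = (79000) / (22430) = 3.5
Since d/d_R > 1, the body is outside the Roche limit.

outside; d/d_R ≈ 3.5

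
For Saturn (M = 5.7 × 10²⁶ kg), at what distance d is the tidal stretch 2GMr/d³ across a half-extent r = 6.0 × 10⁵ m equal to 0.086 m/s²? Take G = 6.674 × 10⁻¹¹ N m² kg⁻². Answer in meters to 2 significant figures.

8.1 × 10⁷ m

2GMr/d³ = a_tidal  ⇒  d = (2GMr / a_tidal)^(1/3)
d = (2 × 6.674×10⁻¹¹ × (5.7 × 10²⁶) × (6.0 × 10⁵) / (0.086))^(1/3)
  = 8.1 × 10⁷ m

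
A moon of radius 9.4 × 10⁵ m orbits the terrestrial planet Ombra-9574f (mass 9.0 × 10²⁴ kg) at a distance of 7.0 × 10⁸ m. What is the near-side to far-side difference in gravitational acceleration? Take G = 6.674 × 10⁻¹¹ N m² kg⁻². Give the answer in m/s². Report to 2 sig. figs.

6.6 × 10⁻⁶ m/s²

a_tidal = 4GMr/d³
        = 4 × (6.674 × 10⁻¹¹) × (9.0 × 10²⁴) × (9.4 × 10⁵) / (7.0 × 10⁸)³
        = 6.6 × 10⁻⁶ m/s²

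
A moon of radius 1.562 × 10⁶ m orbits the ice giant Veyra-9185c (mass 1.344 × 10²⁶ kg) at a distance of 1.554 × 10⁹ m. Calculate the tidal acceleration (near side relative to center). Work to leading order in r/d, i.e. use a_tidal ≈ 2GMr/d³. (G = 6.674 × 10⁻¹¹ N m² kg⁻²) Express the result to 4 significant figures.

7.467 × 10⁻⁶ m/s²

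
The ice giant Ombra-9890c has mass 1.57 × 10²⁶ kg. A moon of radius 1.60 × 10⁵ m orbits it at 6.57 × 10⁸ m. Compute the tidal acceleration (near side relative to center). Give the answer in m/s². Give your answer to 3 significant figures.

1.18 × 10⁻⁵ m/s²

The tidal stretch is the gradient of GM/d² times the body's extent r, hence the 1/d³ dependence.
Δg = 2GMr/d³
   = 2 × (6.674 × 10⁻¹¹) × (1.57 × 10²⁶) × (1.60 × 10⁵) / (6.57 × 10⁸)³
   = 1.18 × 10⁻⁵ m/s²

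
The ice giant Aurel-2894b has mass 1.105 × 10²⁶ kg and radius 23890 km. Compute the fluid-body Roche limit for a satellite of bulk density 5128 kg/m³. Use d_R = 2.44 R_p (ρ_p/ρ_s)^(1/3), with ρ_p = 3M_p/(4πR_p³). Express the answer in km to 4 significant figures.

42120 km

ρ_p = 3M_p/(4πR_p³) = 3 × (1.105 × 10²⁶) / (4π × (2.389 × 10⁷ m)³) = 1935 kg/m³
d_R = 2.44 × 23890 km × (1935/5128)^(1/3)
    = 42120 km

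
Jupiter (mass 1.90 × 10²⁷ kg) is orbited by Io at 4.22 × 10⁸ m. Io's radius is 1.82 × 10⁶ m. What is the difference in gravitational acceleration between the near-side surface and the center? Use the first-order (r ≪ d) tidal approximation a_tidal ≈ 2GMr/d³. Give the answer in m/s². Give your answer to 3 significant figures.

Differencing GM/(d−r)² and GM/d² to first order in r/d gives 2GMr/d³.
Δa = 2GMr/d³
   = 2 × (6.674 × 10⁻¹¹) × (1.90 × 10²⁷) × (1.82 × 10⁶) / (4.22 × 10⁸)³
   = 6.14 × 10⁻³ m/s²

6.14 × 10⁻³ m/s²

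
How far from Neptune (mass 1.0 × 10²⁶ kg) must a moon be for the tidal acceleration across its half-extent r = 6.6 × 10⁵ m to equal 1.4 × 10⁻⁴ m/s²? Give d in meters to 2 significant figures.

4.0 × 10⁸ m

2GMr/d³ = a_tidal  ⇒  d = (2GMr / a_tidal)^(1/3)
d = (2 × 6.674×10⁻¹¹ × (1.0 × 10²⁶) × (6.6 × 10⁵) / (1.4 × 10⁻⁴))^(1/3)
  = 4.0 × 10⁸ m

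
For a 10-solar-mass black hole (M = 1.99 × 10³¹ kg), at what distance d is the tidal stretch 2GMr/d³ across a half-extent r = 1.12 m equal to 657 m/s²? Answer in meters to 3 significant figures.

1.65 × 10⁶ m

2GMr/d³ = a_tidal  ⇒  d = (2GMr / a_tidal)^(1/3)
d = (2 × 6.674×10⁻¹¹ × (1.99 × 10³¹) × (1.12) / (657))^(1/3)
  = 1.65 × 10⁶ m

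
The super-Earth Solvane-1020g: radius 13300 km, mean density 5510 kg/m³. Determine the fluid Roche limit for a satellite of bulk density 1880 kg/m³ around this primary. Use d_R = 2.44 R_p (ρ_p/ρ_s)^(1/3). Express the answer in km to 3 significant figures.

d_R = 2.44 × 13300 km × (5510/1880)^(1/3)
    = 46400 km

46400 km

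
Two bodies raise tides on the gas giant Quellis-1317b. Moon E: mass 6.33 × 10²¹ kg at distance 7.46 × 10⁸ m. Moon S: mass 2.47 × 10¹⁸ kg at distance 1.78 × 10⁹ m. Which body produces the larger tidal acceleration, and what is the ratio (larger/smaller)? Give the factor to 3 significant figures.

The tide-raising term goes as M/d³ (the gradient of a 1/d² field).
Moon E: (6.33 × 10²¹) / (7.46 × 10⁸)³ = 1.525 × 10⁻⁵
Moon S: (2.47 × 10¹⁸) / (1.78 × 10⁹)³ = 4.380 × 10⁻¹⁰
Ratio (larger/smaller) = 34800

Moon E, by a factor of ≈ 34800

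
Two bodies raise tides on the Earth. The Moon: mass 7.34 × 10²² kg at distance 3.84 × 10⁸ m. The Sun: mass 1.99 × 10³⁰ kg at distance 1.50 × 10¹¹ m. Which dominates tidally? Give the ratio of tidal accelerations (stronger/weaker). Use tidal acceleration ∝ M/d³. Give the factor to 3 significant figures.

The tide-raising term goes as M/d³ (the gradient of a 1/d² field).
The Moon: (7.34 × 10²²) / (3.84 × 10⁸)³ = 1.296 × 10⁻³
The Sun: (1.99 × 10³⁰) / (1.50 × 10¹¹)³ = 5.896 × 10⁻⁴
Ratio (larger/smaller) = 2.20

The Moon, by a factor of ≈ 2.20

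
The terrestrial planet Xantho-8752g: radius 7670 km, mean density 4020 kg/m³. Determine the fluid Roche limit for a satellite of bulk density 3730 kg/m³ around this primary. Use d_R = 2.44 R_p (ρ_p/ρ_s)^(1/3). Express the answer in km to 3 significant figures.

19200 km

d_R = 2.44 × 7670 km × (4020/3730)^(1/3)
    = 19200 km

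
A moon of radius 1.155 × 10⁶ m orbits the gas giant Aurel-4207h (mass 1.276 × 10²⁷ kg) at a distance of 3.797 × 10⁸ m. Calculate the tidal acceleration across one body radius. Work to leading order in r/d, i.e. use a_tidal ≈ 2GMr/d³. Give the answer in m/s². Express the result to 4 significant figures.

Since r ≪ d, expand the inverse-square field across one radius to get the leading 2GMr/d³ term.
Δa = 2GMr/d³
   = 2 × (6.674 × 10⁻¹¹) × (1.276 × 10²⁷) × (1.155 × 10⁶) / (3.797 × 10⁸)³
   = 3.594 × 10⁻³ m/s²

3.594 × 10⁻³ m/s²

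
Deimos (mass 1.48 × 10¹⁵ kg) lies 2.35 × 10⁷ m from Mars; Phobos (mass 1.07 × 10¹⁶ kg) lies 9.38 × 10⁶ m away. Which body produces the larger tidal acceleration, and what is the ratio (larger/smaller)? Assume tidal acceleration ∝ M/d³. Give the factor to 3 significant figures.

Tidal acceleration ∝ M/d³, so compare M/d³ for each.
Deimos: (1.48 × 10¹⁵) / (2.35 × 10⁷)³ = 1.140 × 10⁻⁷
Phobos: (1.07 × 10¹⁶) / (9.38 × 10⁶)³ = 1.297 × 10⁻⁵
Ratio (larger/smaller) = 114

Phobos, by a factor of ≈ 114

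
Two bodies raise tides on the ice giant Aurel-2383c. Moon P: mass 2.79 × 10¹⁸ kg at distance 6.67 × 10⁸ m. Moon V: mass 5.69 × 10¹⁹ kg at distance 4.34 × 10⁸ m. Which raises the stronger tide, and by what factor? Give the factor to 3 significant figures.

Tidal stretch scales as M/d³; compute that for each body.
Moon P: (2.79 × 10¹⁸) / (6.67 × 10⁸)³ = 9.402 × 10⁻⁹
Moon V: (5.69 × 10¹⁹) / (4.34 × 10⁸)³ = 6.961 × 10⁻⁷
Ratio (larger/smaller) = 74.0

Moon V, by a factor of ≈ 74.0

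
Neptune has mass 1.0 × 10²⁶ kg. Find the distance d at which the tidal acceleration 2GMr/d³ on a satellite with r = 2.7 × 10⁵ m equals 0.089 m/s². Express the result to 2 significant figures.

2GMr/d³ = a_tidal  ⇒  d = (2GMr / a_tidal)^(1/3)
d = (2 × 6.674×10⁻¹¹ × (1.0 × 10²⁶) × (2.7 × 10⁵) / (0.089))^(1/3)
  = 3.4 × 10⁷ m

3.4 × 10⁷ m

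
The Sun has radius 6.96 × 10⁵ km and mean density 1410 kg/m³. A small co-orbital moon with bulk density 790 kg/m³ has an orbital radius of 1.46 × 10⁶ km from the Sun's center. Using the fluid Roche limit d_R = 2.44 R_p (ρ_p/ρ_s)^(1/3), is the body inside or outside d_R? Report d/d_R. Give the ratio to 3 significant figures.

inside; d/d_R ≈ 0.709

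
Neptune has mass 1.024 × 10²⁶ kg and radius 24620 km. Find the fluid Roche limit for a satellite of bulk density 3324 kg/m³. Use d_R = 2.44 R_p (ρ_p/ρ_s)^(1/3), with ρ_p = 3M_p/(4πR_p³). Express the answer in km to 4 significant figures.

47450 km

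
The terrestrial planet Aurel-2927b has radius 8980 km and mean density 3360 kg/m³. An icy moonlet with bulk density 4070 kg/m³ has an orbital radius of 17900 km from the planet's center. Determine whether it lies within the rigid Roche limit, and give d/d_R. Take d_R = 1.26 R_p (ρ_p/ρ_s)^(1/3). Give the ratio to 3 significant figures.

outside; d/d_R ≈ 1.69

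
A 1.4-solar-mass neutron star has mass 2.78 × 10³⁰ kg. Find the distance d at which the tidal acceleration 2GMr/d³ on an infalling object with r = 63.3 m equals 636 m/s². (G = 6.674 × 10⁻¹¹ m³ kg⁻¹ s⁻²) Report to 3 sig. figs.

2GMr/d³ = a_tidal  ⇒  d = (2GMr / a_tidal)^(1/3)
d = (2 × 6.674×10⁻¹¹ × (2.78 × 10³⁰) × (63.3) / (636))^(1/3)
  = 3.33 × 10⁶ m

3.33 × 10⁶ m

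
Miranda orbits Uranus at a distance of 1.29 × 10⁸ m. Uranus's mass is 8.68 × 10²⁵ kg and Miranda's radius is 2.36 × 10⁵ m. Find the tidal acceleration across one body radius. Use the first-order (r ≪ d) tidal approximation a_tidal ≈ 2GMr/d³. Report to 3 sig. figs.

Since r ≪ d, expand the inverse-square field across one radius to get the leading 2GMr/d³ term.
a_tidal = 2GMr/d³
        = 2 × (6.674 × 10⁻¹¹) × (8.68 × 10²⁵) × (2.36 × 10⁵) / (1.29 × 10⁸)³
        = 1.27 × 10⁻³ m/s²

1.27 × 10⁻³ m/s²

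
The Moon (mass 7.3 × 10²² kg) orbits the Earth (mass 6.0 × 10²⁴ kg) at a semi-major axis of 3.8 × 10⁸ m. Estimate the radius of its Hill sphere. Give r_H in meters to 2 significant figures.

6.1 × 10⁷ m

r_H ≈ a (m/3M)^(1/3)
    = (3.8 × 10⁸) × (7.3 × 10²² / (3 × 6.0 × 10²⁴))^(1/3)
    = 6.1 × 10⁷ m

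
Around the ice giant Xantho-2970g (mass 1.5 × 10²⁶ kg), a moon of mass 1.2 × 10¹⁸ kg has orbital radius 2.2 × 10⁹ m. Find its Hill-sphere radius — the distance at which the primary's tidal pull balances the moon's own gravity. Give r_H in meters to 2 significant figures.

r_H ≈ a (m/3M)^(1/3)
    = (2.2 × 10⁹) × (1.2 × 10¹⁸ / (3 × 1.5 × 10²⁶))^(1/3)
    = 3.1 × 10⁶ m

3.1 × 10⁶ m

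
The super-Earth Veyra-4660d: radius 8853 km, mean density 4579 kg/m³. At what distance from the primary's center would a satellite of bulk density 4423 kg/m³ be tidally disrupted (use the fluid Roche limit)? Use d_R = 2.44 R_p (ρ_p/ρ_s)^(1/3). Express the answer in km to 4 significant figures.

21850 km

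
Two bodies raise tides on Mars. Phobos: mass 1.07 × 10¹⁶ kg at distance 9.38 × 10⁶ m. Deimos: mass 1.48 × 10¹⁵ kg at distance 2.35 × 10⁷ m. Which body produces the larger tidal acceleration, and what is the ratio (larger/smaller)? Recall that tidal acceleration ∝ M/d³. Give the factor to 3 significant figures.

Phobos, by a factor of ≈ 114

Compare M/d³ for the two perturbers:
Phobos: (1.07 × 10¹⁶) / (9.38 × 10⁶)³ = 1.297 × 10⁻⁵
Deimos: (1.48 × 10¹⁵) / (2.35 × 10⁷)³ = 1.140 × 10⁻⁷
Ratio (larger/smaller) = 114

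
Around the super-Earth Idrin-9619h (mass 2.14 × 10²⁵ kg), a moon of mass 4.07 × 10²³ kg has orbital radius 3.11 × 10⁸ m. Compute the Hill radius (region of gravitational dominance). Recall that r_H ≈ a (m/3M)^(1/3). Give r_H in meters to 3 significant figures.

5.76 × 10⁷ m

r_H ≈ a (m/3M)^(1/3)
    = (3.11 × 10⁸) × (4.07 × 10²³ / (3 × 2.14 × 10²⁵))^(1/3)
    = 5.76 × 10⁷ m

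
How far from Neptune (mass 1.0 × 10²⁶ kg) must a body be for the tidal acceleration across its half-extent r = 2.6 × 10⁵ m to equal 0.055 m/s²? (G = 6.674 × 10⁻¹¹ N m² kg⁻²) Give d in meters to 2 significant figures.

4.0 × 10⁷ m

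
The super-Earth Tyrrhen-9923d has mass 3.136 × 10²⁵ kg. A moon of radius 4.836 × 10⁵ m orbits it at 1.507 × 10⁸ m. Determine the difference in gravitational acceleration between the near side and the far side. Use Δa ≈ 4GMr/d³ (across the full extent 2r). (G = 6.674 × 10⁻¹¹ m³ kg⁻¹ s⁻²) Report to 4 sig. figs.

1.183 × 10⁻³ m/s²

Δg = 4GMr/d³
   = 4 × (6.674 × 10⁻¹¹) × (3.136 × 10²⁵) × (4.836 × 10⁵) / (1.507 × 10⁸)³
   = 1.183 × 10⁻³ m/s²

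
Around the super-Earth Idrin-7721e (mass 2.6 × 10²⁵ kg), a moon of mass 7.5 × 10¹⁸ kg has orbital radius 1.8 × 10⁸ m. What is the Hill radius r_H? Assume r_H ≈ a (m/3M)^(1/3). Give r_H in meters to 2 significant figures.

8.2 × 10⁵ m

r_H ≈ a (m/3M)^(1/3)
    = (1.8 × 10⁸) × (7.5 × 10¹⁸ / (3 × 2.6 × 10²⁵))^(1/3)
    = 8.2 × 10⁵ m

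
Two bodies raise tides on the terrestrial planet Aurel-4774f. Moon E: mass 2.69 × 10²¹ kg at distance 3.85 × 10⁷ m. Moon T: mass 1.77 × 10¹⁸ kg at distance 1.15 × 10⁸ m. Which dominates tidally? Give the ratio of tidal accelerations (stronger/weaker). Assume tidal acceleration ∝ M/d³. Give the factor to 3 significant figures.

Tidal stretch scales as M/d³; compute that for each body.
Moon E: (2.69 × 10²¹) / (3.85 × 10⁷)³ = 4.714 × 10⁻²
Moon T: (1.77 × 10¹⁸) / (1.15 × 10⁸)³ = 1.164 × 10⁻⁶
Ratio (larger/smaller) = 40500

Moon E, by a factor of ≈ 40500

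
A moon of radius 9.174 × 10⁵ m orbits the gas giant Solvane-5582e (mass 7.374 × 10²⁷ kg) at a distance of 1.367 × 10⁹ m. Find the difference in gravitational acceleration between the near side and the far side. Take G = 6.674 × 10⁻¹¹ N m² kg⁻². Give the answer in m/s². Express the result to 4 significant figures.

7.070 × 10⁻⁴ m/s²

Differencing GM/(d−r)² and GM/(d+r)² to first order in r/d gives 4GMr/d³.
Δg = 4GMr/d³
   = 4 × (6.674 × 10⁻¹¹) × (7.374 × 10²⁷) × (9.174 × 10⁵) / (1.367 × 10⁹)³
   = 7.070 × 10⁻⁴ m/s²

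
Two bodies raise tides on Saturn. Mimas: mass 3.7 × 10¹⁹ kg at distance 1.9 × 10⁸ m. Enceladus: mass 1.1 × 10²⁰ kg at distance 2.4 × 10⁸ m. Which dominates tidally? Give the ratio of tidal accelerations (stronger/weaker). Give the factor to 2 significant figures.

The tide-raising term goes as M/d³ (the gradient of a 1/d² field).
Mimas: (3.7 × 10¹⁹) / (1.9 × 10⁸)³ = 5.394 × 10⁻⁶
Enceladus: (1.1 × 10²⁰) / (2.4 × 10⁸)³ = 7.957 × 10⁻⁶
Ratio (larger/smaller) = 1.5

Enceladus, by a factor of ≈ 1.5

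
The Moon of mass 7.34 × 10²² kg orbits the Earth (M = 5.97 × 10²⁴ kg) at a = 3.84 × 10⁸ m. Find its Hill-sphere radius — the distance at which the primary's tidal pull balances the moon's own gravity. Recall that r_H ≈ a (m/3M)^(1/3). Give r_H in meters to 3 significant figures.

6.15 × 10⁷ m

r_H ≈ a (m/3M)^(1/3)
    = (3.84 × 10⁸) × (7.34 × 10²² / (3 × 5.97 × 10²⁴))^(1/3)
    = 6.15 × 10⁷ m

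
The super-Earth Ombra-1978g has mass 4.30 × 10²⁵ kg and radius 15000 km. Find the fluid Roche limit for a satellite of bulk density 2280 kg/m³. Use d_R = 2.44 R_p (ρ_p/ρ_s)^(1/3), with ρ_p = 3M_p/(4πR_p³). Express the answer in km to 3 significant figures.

40300 km

ρ_p = 3M_p/(4πR_p³) = 3 × (4.30 × 10²⁵) / (4π × (1.50 × 10⁷ m)³) = 3040 kg/m³
d_R = 2.44 × 15000 km × (3040/2280)^(1/3)
    = 40300 km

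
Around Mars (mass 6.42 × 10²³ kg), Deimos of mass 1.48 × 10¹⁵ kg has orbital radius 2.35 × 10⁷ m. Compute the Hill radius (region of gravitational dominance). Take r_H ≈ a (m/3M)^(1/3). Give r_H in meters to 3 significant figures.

r_H ≈ a (m/3M)^(1/3)
    = (2.35 × 10⁷) × (1.48 × 10¹⁵ / (3 × 6.42 × 10²³))^(1/3)
    = 2.15 × 10⁴ m

2.15 × 10⁴ m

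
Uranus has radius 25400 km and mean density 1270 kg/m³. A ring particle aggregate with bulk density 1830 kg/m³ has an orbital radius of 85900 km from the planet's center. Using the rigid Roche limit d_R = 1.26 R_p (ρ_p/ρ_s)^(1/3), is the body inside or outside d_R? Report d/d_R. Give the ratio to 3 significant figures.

d_R = 1.26 × (25400 km) × (1270/1830)^(1/3) = 28330 km
d/d_R = (85900) / (28330) = 3.03
Since d/d_R > 1, the body is outside the Roche limit.

outside; d/d_R ≈ 3.03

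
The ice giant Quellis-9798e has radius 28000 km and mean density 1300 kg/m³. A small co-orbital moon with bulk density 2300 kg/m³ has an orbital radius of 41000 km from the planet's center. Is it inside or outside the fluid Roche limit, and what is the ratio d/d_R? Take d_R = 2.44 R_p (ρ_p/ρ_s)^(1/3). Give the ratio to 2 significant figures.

inside; d/d_R ≈ 0.73

d_R = 2.44 × (28000 km) × (1300/2300)^(1/3) = 56490 km
d/d_R = (41000) / (56490) = 0.73
Since d/d_R < 1, the body is inside the Roche limit.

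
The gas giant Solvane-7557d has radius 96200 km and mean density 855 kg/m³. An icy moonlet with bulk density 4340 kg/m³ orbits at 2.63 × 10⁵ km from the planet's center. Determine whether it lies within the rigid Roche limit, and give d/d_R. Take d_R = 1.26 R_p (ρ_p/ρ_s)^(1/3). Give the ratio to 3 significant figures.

outside; d/d_R ≈ 3.73

d_R = 1.26 × (96200 km) × (855/4340)^(1/3) = 70530 km
d/d_R = (2.63 × 10⁵) / (70530) = 3.73
Since d/d_R > 1, the body is outside the Roche limit.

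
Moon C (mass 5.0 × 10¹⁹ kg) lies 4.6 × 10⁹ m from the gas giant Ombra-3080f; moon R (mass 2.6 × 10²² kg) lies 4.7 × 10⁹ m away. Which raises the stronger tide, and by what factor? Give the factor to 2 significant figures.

Moon R, by a factor of ≈ 490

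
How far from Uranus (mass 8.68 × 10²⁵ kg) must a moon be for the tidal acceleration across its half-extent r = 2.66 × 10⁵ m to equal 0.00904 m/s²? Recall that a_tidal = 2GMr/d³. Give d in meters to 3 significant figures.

2GMr/d³ = a_tidal  ⇒  d = (2GMr / a_tidal)^(1/3)
d = (2 × 6.674×10⁻¹¹ × (8.68 × 10²⁵) × (2.66 × 10⁵) / (0.00904))^(1/3)
  = 6.99 × 10⁷ m

6.99 × 10⁷ m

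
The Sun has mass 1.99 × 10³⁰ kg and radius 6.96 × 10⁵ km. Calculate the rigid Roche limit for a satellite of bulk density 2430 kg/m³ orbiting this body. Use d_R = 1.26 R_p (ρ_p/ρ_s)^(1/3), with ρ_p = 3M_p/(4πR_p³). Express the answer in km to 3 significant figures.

ρ_p = 3M_p/(4πR_p³) = 3 × (1.99 × 10³⁰) / (4π × (6.96 × 10⁸ m)³) = 1410 kg/m³
d_R = 1.26 × 6.96 × 10⁵ km × (1410/2430)^(1/3)
    = 7.31 × 10⁵ km

7.31 × 10⁵ km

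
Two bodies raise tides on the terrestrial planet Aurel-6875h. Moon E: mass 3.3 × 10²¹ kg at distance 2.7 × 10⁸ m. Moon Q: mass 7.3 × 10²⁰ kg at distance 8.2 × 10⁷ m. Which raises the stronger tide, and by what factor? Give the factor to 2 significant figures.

Compare M/d³ for the two perturbers:
Moon E: (3.3 × 10²¹) / (2.7 × 10⁸)³ = 1.677 × 10⁻⁴
Moon Q: (7.3 × 10²⁰) / (8.2 × 10⁷)³ = 1.324 × 10⁻³
Ratio (larger/smaller) = 7.9

Moon Q, by a factor of ≈ 7.9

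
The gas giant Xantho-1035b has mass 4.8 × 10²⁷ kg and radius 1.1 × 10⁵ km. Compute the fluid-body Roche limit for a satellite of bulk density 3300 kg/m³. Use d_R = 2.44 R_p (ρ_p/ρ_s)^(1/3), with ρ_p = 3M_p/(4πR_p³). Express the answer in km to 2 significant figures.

ρ_p = 3M_p/(4πR_p³) = 3 × (4.8 × 10²⁷) / (4π × (1.1 × 10⁸ m)³) = 860 kg/m³
d_R = 2.44 × 1.1 × 10⁵ km × (860/3300)^(1/3)
    = 1.7 × 10⁵ km

1.7 × 10⁵ km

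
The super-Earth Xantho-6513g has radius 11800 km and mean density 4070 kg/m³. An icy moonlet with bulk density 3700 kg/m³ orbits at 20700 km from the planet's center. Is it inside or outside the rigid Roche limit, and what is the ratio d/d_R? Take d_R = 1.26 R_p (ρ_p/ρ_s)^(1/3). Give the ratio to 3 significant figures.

d_R = 1.26 × (11800 km) × (4070/3700)^(1/3) = 15350 km
d/d_R = (20700) / (15350) = 1.35
Since d/d_R > 1, the body is outside the Roche limit.

outside; d/d_R ≈ 1.35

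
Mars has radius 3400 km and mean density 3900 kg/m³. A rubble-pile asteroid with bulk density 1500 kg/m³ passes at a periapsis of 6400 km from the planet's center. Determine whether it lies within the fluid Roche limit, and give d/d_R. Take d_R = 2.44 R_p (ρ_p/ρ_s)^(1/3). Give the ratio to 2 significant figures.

inside; d/d_R ≈ 0.56

d_R = 2.44 × (3400 km) × (3900/1500)^(1/3) = 11410 km
d/d_R = (6400) / (11410) = 0.56
Since d/d_R < 1, the body is inside the Roche limit.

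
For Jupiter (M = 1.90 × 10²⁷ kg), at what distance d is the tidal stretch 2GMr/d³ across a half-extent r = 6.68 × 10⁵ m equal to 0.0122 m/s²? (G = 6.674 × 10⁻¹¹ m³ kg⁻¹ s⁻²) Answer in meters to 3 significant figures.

2GMr/d³ = a_tidal  ⇒  d = (2GMr / a_tidal)^(1/3)
d = (2 × 6.674×10⁻¹¹ × (1.90 × 10²⁷) × (6.68 × 10⁵) / (0.0122))^(1/3)
  = 2.40 × 10⁸ m

2.40 × 10⁸ m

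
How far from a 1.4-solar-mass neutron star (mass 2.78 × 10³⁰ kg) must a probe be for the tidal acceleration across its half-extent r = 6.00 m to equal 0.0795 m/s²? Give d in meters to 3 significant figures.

3.04 × 10⁷ m

2GMr/d³ = a_tidal  ⇒  d = (2GMr / a_tidal)^(1/3)
d = (2 × 6.674×10⁻¹¹ × (2.78 × 10³⁰) × (6.00) / (0.0795))^(1/3)
  = 3.04 × 10⁷ m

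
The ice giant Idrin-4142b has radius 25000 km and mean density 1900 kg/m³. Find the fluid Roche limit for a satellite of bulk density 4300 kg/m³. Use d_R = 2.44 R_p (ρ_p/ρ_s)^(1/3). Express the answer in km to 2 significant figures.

46000 km

d_R = 2.44 × 25000 km × (1900/4300)^(1/3)
    = 46000 km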